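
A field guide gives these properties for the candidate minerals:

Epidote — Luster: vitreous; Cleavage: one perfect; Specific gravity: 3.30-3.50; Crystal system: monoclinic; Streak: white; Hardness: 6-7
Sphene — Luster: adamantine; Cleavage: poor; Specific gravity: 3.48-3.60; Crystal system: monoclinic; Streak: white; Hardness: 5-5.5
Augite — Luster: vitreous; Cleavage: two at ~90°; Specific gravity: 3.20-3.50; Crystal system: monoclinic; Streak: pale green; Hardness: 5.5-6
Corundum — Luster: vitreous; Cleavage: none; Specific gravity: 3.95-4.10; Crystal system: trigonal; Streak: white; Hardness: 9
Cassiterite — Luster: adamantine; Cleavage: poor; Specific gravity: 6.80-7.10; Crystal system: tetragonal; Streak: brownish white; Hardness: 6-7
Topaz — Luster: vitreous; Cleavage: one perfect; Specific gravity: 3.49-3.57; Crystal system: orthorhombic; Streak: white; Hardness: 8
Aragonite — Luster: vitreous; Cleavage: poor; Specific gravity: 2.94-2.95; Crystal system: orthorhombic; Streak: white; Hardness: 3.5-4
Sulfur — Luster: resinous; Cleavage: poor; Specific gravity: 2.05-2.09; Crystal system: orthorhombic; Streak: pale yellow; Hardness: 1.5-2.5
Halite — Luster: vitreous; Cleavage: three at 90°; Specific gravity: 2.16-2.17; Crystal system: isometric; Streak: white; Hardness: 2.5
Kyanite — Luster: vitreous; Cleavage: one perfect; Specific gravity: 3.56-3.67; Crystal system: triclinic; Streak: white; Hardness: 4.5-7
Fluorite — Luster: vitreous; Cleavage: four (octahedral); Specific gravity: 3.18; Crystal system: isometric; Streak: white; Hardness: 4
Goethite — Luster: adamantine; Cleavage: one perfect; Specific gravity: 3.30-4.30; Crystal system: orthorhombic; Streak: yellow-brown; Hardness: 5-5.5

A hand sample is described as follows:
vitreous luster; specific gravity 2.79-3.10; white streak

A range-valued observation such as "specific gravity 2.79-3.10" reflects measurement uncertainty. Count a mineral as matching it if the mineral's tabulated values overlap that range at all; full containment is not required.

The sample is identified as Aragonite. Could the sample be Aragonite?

Yes

Vitreous luster — is consistent with Aragonite (vitreous luster).
Specific gravity 2.79-3.10 — is consistent with Aragonite (SG 2.94-2.95).
White streak — is consistent with Aragonite (white streak).
Every observed property is compatible with the reference values for Aragonite.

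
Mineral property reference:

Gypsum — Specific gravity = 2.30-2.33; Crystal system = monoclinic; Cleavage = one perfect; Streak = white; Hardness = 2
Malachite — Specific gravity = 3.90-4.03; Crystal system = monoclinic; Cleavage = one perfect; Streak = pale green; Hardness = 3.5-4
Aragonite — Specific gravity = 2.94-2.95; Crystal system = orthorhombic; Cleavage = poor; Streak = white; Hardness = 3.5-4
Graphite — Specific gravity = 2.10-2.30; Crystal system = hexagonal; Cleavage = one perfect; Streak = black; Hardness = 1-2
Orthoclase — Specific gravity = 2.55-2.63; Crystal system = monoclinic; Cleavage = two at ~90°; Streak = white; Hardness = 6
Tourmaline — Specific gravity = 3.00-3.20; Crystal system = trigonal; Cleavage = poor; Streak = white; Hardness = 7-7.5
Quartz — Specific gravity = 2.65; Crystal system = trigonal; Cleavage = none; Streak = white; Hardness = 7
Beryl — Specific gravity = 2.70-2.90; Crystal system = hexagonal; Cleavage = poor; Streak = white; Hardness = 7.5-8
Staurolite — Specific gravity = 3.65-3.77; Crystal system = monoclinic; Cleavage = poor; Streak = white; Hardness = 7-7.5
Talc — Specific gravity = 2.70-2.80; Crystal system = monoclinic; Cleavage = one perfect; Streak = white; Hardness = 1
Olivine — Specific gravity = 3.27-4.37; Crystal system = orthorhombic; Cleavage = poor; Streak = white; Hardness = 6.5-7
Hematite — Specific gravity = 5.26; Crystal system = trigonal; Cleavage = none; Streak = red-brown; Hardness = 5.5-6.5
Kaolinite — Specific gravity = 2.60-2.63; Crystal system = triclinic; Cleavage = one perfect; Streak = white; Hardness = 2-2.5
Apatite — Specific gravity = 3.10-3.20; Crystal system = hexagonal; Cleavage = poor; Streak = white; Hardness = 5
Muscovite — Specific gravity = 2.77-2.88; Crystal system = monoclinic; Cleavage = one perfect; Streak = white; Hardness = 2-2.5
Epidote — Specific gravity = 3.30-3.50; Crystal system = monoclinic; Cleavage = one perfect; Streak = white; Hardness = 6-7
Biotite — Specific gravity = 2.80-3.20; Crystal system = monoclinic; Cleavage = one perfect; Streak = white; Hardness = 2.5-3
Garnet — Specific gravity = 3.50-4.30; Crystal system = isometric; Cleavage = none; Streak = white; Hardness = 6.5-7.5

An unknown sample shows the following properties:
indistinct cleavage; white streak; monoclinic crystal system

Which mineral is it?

Indistinct cleavage: leaves Aragonite, Tourmaline, Beryl, Staurolite, Olivine, Apatite.
White streak: no further eliminations.
Monoclinic crystal system: Staurolite remains.
Staurolite is the sole remaining match.

Staurolite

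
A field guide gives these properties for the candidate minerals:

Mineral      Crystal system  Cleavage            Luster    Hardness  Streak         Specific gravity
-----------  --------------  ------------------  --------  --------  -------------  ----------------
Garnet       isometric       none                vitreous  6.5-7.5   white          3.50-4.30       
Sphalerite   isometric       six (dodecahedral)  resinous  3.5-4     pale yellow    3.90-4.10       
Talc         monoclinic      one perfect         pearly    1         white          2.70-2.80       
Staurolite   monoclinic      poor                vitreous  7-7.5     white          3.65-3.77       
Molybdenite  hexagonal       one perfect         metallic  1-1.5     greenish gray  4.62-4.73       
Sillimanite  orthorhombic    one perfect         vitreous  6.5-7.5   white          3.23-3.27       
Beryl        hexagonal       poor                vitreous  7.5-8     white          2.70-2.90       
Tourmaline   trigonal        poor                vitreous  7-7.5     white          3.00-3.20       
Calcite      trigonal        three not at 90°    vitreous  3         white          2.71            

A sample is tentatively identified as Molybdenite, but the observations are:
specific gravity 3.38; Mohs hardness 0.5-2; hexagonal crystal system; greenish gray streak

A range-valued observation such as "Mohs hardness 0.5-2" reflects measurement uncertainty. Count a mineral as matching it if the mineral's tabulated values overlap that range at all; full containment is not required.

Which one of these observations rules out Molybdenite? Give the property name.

specific gravity

Specific gravity 3.38: Molybdenite has SG 4.62-4.73 — inconsistent.
Mohs hardness 0.5-2: Molybdenite has hardness 1-1.5 — agrees.
Hexagonal crystal system: Molybdenite has hexagonal system — agrees.
Greenish gray streak: Molybdenite has greenish gray streak — agrees.
The specific gravity is the one property that does not fit.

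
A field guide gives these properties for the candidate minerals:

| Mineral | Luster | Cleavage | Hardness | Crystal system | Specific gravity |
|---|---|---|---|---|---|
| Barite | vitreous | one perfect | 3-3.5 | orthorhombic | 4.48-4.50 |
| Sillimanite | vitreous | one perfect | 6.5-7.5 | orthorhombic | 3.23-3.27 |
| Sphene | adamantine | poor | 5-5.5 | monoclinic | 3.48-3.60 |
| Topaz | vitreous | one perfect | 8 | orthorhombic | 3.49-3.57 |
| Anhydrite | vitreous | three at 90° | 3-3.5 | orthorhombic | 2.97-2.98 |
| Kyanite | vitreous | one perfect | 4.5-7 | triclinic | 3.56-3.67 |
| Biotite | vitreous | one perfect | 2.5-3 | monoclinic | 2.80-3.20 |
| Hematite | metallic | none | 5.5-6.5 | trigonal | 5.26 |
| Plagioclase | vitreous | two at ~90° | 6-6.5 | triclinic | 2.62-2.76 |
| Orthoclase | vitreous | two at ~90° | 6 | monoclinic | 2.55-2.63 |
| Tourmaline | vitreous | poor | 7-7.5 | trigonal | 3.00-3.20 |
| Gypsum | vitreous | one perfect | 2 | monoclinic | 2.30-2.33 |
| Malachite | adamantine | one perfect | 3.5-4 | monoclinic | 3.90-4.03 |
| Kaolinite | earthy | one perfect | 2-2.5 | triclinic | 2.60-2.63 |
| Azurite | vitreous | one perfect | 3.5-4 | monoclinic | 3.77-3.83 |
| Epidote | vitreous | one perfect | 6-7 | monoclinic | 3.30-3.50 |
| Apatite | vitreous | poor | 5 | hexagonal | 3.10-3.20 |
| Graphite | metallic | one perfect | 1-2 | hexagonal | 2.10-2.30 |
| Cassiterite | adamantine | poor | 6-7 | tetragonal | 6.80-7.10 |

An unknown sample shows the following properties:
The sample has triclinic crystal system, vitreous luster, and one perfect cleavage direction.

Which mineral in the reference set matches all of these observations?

Kyanite

Triclinic crystal system: narrows the field to Kyanite, Plagioclase, Kaolinite.
Vitreous luster eliminates Kaolinite.
One perfect cleavage direction is inconsistent with Plagioclase.
The only mineral consistent with every observation is Kyanite.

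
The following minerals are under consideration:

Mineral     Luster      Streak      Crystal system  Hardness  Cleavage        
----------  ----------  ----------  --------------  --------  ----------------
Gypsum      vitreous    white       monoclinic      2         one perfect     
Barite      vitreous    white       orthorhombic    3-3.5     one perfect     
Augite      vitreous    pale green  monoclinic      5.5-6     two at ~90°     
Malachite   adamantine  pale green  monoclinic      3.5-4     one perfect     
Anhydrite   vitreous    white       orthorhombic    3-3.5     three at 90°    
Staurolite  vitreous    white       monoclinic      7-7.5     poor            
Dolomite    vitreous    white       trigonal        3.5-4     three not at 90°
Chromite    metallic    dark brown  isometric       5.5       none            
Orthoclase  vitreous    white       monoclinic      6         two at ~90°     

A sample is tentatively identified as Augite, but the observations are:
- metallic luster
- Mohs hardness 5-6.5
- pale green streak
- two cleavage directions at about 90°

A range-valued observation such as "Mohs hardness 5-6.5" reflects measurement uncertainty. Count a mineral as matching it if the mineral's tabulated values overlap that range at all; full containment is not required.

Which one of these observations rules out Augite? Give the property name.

luster

Metallic luster: Augite has vitreous luster — inconsistent.
Mohs hardness 5-6.5: Augite has hardness 5.5-6 — matches.
Pale green streak: Augite has pale green streak — matches.
Two cleavage directions at about 90°: Augite has cleavage two at ~90° — matches.
Everything matches except the luster.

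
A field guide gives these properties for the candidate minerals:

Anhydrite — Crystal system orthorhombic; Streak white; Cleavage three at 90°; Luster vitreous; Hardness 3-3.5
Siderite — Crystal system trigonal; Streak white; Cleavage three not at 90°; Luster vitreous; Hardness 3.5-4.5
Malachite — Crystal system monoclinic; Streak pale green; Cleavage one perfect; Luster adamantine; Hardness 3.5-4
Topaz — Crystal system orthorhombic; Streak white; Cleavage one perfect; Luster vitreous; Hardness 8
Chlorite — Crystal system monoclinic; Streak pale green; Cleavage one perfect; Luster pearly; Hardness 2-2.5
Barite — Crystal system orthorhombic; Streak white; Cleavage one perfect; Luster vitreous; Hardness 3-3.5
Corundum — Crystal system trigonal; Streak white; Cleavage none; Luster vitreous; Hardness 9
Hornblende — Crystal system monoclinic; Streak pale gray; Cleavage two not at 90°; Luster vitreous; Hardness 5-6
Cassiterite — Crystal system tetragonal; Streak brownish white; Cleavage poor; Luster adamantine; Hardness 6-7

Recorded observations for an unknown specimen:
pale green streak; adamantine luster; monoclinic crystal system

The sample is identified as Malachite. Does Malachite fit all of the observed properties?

Pale green streak — is consistent with Malachite (pale green streak).
Adamantine luster — is consistent with Malachite (adamantine luster).
Monoclinic crystal system — is consistent with Malachite (monoclinic system).
Every observed property is compatible with the reference values for Malachite.

Yes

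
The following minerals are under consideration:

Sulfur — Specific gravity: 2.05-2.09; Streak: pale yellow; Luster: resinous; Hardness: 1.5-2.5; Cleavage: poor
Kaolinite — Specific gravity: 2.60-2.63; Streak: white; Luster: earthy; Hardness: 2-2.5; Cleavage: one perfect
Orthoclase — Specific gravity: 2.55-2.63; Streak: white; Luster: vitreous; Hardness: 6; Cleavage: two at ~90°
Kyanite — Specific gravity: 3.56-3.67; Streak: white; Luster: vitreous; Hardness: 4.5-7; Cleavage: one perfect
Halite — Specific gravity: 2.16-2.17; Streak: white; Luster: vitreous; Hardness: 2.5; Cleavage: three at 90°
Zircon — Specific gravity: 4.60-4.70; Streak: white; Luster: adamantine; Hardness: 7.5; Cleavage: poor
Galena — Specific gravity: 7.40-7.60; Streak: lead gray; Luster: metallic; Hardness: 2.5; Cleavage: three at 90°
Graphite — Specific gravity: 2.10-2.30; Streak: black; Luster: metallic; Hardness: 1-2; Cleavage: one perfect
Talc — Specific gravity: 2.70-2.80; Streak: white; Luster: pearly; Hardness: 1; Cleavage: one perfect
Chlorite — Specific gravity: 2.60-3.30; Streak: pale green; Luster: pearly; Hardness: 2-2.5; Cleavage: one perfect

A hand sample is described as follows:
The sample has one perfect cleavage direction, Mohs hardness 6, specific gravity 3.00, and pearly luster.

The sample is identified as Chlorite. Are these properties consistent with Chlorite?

One perfect cleavage direction — fits Chlorite (cleavage one perfect).
Mohs hardness 6 — Chlorite has hardness 2-2.5; inconsistent.
Specific gravity 3.00 — fits Chlorite (SG 2.60-3.30).
Pearly luster — fits Chlorite (pearly luster).
Chlorite is excluded by the hardness.

No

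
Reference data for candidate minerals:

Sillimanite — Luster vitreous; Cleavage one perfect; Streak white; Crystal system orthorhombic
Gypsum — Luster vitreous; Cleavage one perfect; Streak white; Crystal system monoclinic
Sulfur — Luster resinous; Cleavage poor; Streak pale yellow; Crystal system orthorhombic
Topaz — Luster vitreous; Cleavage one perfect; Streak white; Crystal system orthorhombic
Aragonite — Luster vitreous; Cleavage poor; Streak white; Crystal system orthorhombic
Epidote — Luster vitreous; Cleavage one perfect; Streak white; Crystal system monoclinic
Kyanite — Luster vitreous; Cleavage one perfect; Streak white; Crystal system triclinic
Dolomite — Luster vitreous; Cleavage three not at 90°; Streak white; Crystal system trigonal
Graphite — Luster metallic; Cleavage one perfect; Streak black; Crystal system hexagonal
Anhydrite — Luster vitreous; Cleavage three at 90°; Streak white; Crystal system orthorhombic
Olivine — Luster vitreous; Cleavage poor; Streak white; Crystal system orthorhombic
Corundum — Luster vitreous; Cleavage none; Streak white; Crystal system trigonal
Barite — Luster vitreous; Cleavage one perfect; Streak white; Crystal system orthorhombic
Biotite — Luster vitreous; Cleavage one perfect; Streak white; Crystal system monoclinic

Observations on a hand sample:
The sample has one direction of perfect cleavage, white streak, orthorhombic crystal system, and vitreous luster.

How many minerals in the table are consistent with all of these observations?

3

One direction of perfect cleavage eliminates Sulfur, Aragonite, Dolomite, Anhydrite, Olivine, Corundum.
White streak excludes Graphite.
Orthorhombic crystal system: narrows the field to Sillimanite, Topaz, Barite.
Vitreous luster: all remaining candidates fit.
Remaining candidates: Barite, Sillimanite, Topaz.
That is 3 minerals.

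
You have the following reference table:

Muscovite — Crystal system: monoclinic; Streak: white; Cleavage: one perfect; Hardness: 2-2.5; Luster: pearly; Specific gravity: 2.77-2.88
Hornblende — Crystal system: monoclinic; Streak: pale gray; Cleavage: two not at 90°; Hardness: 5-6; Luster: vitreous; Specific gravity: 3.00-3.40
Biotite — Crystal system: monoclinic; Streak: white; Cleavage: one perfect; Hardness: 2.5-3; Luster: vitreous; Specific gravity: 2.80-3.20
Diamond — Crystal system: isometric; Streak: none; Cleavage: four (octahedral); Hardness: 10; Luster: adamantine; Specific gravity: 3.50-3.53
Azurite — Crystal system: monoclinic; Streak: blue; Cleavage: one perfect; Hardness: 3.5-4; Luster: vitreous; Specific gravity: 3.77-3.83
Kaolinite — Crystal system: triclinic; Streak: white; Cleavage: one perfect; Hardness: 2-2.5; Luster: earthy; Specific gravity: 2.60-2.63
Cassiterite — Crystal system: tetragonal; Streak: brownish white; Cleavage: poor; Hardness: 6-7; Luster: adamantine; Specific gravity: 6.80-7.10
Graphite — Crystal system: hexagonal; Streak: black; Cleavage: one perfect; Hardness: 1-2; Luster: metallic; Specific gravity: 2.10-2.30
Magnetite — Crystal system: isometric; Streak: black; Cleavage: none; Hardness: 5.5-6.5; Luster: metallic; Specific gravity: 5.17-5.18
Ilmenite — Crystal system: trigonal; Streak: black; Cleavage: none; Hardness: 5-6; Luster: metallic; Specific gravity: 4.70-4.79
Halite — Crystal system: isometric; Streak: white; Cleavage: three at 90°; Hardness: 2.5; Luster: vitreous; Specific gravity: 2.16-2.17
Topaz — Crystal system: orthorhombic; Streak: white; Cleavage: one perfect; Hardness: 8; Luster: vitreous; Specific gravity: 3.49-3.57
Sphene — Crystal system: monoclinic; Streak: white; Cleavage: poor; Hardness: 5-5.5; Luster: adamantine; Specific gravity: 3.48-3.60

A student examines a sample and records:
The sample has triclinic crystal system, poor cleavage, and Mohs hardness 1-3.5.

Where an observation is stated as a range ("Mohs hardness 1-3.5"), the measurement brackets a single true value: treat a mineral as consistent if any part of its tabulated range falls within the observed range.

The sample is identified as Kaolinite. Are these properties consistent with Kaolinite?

Inconsistent

Triclinic crystal system — consistent with Kaolinite (triclinic system).
Poor cleavage — Kaolinite has cleavage one perfect; which does not match.
Mohs hardness 1-3.5 — consistent with Kaolinite (hardness 2-2.5).
Cleavage alone is enough to reject Kaolinite.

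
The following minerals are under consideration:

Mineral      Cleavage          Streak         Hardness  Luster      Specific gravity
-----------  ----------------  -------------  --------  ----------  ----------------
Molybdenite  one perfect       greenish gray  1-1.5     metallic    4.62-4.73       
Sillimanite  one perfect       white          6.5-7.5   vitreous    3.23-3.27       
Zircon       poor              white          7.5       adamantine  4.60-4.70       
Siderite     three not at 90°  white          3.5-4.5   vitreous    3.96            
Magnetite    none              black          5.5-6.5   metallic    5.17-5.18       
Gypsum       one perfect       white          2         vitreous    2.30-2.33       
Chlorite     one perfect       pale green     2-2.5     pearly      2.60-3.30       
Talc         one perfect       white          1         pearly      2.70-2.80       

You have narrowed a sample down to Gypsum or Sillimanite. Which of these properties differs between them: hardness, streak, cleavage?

Hardness: Gypsum 2, Sillimanite 6.5-7.5 — different.
Streak: both white — same for both.
Cleavage: both one perfect — same for both.
Of the listed properties, hardness is the one that separates them.

hardness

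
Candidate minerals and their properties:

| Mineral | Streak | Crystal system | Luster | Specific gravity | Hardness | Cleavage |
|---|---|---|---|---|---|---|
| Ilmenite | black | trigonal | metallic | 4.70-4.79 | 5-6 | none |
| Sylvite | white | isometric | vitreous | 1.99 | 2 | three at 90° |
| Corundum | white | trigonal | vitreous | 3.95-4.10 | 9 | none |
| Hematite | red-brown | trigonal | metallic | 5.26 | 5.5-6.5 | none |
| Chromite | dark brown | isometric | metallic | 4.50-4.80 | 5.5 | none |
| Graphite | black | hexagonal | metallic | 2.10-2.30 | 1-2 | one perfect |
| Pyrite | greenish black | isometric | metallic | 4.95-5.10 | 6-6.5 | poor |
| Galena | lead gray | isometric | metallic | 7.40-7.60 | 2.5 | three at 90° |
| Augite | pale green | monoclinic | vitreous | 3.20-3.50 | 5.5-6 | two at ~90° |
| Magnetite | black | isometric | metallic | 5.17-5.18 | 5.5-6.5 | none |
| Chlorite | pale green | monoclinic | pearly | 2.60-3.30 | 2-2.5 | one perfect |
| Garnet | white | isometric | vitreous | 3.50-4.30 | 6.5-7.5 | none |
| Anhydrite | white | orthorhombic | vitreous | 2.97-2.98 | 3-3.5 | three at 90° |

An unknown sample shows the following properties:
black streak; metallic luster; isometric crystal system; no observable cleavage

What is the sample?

Black streak: leaves Ilmenite, Graphite, Magnetite.
Metallic luster: no further eliminations.
Isometric crystal system: Magnetite remains.
No observable cleavage: all remaining candidates fit.
Magnetite is the sole remaining match.

Magnetite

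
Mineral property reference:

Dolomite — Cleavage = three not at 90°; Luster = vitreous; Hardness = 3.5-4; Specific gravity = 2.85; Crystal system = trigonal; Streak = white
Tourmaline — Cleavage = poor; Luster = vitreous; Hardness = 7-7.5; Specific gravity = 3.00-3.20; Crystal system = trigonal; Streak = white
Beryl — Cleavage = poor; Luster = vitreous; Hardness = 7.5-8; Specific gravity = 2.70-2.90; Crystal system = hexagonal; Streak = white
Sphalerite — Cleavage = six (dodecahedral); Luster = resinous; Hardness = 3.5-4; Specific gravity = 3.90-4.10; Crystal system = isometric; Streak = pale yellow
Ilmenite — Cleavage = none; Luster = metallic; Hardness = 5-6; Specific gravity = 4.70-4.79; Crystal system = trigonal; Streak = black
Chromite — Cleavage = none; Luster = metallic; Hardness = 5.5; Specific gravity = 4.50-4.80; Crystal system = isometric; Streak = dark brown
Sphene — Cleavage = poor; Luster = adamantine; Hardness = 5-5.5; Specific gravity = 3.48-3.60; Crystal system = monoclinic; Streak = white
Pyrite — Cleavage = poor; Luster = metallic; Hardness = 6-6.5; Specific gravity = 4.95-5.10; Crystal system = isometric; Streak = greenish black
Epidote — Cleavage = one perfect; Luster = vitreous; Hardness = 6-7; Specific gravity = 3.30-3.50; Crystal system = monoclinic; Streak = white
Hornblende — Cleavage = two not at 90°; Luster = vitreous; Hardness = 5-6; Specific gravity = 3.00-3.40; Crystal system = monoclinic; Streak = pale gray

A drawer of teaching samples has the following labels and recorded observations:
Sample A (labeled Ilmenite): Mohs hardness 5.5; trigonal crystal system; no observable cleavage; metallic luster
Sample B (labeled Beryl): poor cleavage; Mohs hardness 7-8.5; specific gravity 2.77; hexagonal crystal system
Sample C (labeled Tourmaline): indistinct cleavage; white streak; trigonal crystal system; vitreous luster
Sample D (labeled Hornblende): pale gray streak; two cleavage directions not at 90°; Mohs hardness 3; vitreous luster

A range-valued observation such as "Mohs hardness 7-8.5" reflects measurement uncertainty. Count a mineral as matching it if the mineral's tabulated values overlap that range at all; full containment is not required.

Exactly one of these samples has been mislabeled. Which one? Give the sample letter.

Sample A: nothing contradicts Ilmenite.
Sample B: nothing contradicts Beryl.
Sample C: nothing contradicts Tourmaline.
Sample D: Hornblende has hardness 5-6, but the record shows Mohs hardness 3 — this label is wrong.
The mislabeled specimen is D.

D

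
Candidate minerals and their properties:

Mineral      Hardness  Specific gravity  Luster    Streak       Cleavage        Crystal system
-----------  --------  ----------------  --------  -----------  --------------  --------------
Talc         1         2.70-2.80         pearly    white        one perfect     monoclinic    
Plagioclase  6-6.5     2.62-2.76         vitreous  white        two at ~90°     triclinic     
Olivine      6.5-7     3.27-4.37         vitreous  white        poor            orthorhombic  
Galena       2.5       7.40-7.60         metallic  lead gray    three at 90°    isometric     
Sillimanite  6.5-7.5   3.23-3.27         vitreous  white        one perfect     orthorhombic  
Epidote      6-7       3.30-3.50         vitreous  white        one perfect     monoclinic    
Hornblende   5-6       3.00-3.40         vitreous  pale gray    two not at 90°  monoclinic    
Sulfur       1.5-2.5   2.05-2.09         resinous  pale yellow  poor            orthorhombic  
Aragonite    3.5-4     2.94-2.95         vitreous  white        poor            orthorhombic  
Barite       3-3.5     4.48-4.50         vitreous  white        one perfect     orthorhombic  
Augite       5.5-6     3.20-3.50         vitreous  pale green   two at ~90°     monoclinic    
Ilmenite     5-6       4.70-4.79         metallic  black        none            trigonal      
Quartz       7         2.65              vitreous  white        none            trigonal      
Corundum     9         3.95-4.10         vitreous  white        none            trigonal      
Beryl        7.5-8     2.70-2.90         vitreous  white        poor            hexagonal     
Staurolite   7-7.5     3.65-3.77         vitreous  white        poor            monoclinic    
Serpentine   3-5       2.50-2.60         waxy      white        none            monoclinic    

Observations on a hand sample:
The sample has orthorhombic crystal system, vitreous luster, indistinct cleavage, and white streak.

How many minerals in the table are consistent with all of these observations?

Orthorhombic crystal system: only Olivine, Sillimanite, Sulfur, Aragonite, Barite remain.
Vitreous luster eliminates Sulfur.
Indistinct cleavage excludes Sillimanite, Barite.
White streak: all remaining candidates fit.
Consistent with every observation: Aragonite, Olivine.
That is 2 minerals.

2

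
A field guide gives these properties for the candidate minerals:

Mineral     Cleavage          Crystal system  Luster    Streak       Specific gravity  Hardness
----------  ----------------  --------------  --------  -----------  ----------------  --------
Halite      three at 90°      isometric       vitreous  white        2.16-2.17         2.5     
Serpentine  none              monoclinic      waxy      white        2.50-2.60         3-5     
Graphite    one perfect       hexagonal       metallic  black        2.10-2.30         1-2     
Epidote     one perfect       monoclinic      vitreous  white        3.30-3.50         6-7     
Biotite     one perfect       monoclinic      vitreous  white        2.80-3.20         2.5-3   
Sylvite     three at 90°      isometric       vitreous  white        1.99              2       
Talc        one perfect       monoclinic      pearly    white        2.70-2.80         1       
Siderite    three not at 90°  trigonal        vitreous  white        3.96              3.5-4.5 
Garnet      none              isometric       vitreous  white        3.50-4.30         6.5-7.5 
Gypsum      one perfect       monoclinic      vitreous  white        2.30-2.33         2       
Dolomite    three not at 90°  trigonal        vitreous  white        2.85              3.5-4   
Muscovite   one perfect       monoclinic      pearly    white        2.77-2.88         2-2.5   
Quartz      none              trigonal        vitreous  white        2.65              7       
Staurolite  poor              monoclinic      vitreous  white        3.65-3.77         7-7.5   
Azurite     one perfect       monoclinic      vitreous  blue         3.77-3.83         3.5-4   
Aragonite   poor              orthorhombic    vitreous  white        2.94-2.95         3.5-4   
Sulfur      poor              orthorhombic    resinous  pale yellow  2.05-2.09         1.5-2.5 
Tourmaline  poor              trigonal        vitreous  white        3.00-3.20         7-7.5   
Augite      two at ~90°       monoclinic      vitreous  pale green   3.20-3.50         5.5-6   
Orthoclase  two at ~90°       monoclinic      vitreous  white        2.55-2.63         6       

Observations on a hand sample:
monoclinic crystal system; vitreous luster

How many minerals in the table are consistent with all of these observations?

7

Monoclinic crystal system: leaves Serpentine, Epidote, Biotite, Talc, Gypsum, Muscovite, Staurolite, Azurite, Augite, Orthoclase.
Vitreous luster excludes Serpentine, Talc, Muscovite.
The minerals that satisfy all observations are Augite, Azurite, Biotite, Epidote, Gypsum, Orthoclase, Staurolite.
That is 7 minerals.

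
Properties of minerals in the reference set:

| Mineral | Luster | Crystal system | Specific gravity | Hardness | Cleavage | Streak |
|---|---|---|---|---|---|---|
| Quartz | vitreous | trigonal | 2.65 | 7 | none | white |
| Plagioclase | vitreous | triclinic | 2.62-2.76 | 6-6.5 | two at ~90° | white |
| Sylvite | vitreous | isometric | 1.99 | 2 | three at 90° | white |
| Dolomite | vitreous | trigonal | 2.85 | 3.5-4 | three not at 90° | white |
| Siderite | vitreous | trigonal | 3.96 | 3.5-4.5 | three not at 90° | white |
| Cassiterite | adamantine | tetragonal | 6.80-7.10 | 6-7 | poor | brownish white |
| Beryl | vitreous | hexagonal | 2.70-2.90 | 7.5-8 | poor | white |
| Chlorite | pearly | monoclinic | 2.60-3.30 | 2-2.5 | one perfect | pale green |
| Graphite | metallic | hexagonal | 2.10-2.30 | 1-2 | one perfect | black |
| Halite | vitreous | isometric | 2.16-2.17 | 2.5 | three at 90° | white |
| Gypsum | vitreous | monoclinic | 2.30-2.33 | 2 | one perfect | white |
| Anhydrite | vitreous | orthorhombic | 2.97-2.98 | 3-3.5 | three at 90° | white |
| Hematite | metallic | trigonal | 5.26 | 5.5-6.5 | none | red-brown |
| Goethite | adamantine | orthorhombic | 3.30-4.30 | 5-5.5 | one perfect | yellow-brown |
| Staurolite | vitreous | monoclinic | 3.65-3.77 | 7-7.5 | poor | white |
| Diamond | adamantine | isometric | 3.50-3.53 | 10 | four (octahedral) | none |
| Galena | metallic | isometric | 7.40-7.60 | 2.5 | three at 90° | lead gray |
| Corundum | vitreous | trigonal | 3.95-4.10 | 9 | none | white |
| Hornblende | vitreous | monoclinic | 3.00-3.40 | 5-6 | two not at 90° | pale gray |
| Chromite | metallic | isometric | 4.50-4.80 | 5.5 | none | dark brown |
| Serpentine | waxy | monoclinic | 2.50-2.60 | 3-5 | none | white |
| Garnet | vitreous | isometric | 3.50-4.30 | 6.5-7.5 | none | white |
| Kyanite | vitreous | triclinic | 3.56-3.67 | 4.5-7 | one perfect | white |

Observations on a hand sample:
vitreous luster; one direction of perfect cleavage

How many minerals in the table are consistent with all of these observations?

Vitreous luster — only Quartz, Plagioclase, Sylvite, Dolomite, Siderite, Beryl, Halite, Gypsum, Anhydrite, Staurolite, Corundum, Hornblende, Garnet, Kyanite remain.
One direction of perfect cleavage — narrows the field to Gypsum, Kyanite.
Consistent with every observation: Gypsum, Kyanite.
That is 2 minerals.

2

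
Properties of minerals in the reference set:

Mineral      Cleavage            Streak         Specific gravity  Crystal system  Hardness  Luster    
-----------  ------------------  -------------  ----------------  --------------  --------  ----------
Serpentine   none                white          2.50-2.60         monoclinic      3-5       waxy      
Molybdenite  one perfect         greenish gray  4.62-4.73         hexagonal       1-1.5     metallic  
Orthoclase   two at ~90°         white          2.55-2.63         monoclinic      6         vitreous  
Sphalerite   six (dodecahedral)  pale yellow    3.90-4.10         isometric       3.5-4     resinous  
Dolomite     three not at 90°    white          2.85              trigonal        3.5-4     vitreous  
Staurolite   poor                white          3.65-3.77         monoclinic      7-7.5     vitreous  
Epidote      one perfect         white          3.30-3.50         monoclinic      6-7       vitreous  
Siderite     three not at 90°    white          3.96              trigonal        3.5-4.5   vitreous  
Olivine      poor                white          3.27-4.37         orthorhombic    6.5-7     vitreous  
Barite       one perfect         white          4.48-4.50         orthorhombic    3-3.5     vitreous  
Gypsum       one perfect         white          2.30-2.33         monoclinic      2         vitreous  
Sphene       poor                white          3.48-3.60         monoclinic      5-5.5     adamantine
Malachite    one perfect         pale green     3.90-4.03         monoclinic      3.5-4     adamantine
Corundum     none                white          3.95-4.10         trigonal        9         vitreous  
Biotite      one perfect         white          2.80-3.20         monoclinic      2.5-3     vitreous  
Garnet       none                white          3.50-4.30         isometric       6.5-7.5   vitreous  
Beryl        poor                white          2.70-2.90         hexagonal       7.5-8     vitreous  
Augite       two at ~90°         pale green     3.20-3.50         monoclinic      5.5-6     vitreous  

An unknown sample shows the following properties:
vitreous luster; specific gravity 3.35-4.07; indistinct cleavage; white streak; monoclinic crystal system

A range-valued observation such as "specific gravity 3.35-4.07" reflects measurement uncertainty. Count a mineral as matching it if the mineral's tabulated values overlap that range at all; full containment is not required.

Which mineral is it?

Vitreous luster is inconsistent with Serpentine, Molybdenite, Sphalerite, Sphene, Malachite.
Specific gravity 3.35-4.07 is inconsistent with Orthoclase, Dolomite, Barite, Gypsum, Biotite, Beryl.
Indistinct cleavage — leaves Staurolite, Olivine.
White streak — all remaining candidates fit.
Monoclinic crystal system is inconsistent with Olivine.
The only mineral consistent with every observation is Staurolite.

Staurolite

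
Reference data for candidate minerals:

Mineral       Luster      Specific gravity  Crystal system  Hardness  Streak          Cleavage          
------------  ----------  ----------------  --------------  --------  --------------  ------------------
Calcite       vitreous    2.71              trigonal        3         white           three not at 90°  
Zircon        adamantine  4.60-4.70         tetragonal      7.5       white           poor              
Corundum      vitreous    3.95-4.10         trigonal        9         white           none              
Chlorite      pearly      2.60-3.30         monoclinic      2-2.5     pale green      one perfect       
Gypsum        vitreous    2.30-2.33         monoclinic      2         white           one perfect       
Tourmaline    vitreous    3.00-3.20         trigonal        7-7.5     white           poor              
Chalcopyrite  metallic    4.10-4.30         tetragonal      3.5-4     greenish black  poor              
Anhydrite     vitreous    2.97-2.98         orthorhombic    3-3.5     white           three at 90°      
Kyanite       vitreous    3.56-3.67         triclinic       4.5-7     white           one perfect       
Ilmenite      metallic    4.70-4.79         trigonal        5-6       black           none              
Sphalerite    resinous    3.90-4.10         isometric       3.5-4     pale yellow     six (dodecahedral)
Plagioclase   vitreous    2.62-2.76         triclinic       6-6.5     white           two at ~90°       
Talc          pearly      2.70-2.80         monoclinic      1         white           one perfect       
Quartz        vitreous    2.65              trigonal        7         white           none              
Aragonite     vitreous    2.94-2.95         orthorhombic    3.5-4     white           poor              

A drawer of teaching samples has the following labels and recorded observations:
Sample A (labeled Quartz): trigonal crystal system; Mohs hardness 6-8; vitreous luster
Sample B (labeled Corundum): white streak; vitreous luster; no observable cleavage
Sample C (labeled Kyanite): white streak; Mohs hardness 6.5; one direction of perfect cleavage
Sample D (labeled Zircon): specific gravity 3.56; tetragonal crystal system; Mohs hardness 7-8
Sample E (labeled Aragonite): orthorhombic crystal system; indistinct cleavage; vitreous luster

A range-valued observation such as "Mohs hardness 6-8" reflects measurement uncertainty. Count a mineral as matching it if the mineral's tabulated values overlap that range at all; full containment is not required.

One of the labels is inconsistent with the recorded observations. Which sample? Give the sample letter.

Sample A: nothing contradicts Quartz.
Sample B: nothing contradicts Corundum.
Sample C: nothing contradicts Kyanite.
Sample D: Zircon has SG 4.60-4.70, but the record shows specific gravity 3.56 — this label is wrong.
Sample E: nothing contradicts Aragonite.
The mislabeled specimen is D.

D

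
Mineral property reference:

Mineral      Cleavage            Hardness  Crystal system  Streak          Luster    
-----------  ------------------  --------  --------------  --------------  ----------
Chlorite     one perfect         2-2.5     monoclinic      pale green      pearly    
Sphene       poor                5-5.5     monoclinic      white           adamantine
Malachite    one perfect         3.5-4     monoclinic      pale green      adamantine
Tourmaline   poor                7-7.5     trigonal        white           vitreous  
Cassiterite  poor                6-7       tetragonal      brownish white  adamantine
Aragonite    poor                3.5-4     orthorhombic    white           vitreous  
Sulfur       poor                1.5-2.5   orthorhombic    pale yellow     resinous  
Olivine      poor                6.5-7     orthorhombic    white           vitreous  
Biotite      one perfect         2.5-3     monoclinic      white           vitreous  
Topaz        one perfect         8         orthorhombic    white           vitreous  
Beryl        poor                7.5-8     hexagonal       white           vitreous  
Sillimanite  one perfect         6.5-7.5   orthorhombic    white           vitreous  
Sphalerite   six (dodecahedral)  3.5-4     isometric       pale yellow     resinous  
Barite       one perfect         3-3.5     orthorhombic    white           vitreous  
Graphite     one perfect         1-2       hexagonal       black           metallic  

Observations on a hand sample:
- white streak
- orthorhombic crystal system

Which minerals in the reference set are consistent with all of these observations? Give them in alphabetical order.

Aragonite, Barite, Olivine, Sillimanite, Topaz

White streak is inconsistent with Chlorite, Malachite, Cassiterite, Sulfur, Sphalerite, Graphite.
Orthorhombic crystal system eliminates Sphene, Tourmaline, Biotite, Beryl.
Remaining candidates: Aragonite, Barite, Olivine, Sillimanite, Topaz.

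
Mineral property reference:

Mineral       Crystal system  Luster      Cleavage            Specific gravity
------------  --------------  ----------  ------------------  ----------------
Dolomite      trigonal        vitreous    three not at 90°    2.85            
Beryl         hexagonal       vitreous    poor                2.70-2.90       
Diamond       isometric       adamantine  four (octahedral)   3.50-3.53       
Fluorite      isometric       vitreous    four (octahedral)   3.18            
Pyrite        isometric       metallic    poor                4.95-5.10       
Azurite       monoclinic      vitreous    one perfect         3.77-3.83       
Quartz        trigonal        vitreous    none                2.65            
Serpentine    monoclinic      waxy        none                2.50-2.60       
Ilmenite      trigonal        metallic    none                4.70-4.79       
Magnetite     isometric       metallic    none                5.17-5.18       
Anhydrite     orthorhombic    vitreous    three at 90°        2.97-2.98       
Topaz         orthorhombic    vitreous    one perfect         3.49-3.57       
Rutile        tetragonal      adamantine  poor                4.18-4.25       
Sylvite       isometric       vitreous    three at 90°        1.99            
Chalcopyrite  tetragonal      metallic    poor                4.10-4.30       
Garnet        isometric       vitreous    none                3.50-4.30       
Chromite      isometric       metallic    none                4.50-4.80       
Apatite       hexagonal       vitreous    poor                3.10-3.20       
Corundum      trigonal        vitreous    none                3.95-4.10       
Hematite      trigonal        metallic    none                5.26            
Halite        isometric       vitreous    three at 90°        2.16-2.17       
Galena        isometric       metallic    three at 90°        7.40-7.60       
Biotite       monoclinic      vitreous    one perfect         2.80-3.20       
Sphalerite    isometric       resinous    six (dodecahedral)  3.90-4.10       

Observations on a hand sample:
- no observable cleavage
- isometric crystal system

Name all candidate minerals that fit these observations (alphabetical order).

No observable cleavage: only Quartz, Serpentine, Ilmenite, Magnetite, Garnet, Chromite, Corundum, Hematite remain.
Isometric crystal system: narrows the field to Magnetite, Garnet, Chromite.
Remaining candidates: Chromite, Garnet, Magnetite.

Chromite, Garnet, Magnetite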